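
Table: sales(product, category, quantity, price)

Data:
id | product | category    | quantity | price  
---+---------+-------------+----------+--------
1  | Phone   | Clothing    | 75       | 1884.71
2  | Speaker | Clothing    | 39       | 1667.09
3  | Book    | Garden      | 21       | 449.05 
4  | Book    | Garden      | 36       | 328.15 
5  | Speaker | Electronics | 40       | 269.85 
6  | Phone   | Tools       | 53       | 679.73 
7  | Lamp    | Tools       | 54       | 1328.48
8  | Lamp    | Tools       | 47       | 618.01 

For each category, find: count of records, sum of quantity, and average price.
SELECT category,
       COUNT(*) as cnt,
       SUM(quantity) as total_quantity,
       AVG(price) as avg_price
FROM sales
GROUP BY category

Result:
  Clothing: 2 records, 114 total quantity, 1775.90 avg price
  Electronics: 1 records, 40 total quantity, 269.85 avg price
  Garden: 2 records, 57 total quantity, 388.60 avg price
  Tools: 3 records, 154 total quantity, 875.41 avg price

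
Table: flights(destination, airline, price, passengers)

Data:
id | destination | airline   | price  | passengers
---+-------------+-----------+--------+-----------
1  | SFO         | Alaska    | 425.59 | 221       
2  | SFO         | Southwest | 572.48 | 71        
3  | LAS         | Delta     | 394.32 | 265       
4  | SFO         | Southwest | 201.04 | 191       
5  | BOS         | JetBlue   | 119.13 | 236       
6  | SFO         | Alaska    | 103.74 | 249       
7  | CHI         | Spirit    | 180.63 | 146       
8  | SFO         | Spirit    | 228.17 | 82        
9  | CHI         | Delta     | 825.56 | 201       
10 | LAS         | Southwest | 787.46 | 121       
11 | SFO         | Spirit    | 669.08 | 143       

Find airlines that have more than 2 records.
SELECT airline, COUNT(*) as cnt
FROM flights
GROUP BY airline
HAVING COUNT(*) > 2

Result:
  Southwest: 3
  Spirit: 3

Note: HAVING filters groups after aggregation, WHERE filters rows before.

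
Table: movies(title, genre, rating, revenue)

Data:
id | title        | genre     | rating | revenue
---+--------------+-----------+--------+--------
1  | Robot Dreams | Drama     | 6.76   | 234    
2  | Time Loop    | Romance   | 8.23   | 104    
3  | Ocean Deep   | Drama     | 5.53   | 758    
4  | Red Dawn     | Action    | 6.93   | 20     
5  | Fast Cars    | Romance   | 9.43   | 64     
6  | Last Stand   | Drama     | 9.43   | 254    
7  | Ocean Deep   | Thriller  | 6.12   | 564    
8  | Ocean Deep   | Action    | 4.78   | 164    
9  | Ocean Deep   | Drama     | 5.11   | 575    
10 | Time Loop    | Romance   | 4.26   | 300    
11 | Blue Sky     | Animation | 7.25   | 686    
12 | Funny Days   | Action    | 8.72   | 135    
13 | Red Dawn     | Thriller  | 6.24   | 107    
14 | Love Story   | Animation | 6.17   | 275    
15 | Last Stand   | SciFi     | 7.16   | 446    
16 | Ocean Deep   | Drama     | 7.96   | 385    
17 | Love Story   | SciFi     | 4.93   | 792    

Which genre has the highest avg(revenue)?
SELECT genre, AVG(revenue) as val
FROM movies
GROUP BY genre
ORDER BY val DESC
LIMIT 1

Result: SciFi with avg(revenue) = 619.00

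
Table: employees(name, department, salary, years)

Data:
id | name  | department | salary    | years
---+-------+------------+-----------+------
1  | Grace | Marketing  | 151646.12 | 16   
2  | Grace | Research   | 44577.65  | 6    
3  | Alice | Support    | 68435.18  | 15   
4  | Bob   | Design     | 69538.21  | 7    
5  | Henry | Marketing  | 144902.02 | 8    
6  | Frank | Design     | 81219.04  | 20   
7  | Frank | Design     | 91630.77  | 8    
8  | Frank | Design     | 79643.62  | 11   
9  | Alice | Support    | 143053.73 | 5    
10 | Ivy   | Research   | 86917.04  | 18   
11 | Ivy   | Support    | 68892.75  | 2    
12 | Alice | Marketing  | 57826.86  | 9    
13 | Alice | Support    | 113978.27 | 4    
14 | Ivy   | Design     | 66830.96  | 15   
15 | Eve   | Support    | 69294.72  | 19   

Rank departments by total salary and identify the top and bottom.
SELECT department, SUM(salary)
FROM employees
GROUP BY department
ORDER BY SUM(salary)

All groups:
  Research: 131494.69
  Marketing: 354375.00
  Design: 388862.60
  Support: 463654.65

Highest: Support (463654.65)
Lowest: Research (131494.69)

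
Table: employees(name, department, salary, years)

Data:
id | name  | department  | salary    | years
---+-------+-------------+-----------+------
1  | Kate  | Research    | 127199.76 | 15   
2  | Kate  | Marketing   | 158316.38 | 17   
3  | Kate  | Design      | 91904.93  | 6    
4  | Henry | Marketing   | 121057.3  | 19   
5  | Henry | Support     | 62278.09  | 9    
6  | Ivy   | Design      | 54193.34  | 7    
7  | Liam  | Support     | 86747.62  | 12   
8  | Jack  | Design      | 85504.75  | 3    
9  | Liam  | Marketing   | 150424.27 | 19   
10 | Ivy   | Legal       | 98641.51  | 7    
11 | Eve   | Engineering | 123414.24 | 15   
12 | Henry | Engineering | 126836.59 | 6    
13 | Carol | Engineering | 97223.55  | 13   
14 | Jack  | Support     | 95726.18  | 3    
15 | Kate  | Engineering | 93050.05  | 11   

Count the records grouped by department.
SELECT department, COUNT(*) as count
FROM employees
GROUP BY department

Result:
  Design: 3
  Engineering: 4
  Legal: 1
  Marketing: 3
  Research: 1
  Support: 3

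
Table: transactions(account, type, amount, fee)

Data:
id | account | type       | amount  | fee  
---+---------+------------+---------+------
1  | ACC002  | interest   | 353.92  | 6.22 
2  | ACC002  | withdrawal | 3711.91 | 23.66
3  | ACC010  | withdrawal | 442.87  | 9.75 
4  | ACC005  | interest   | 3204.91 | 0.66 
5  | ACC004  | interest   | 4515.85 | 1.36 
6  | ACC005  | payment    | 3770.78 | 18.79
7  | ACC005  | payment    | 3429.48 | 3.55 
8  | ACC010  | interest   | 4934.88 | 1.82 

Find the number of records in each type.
SELECT type, COUNT(*) as count
FROM transactions
GROUP BY type

Result:
  interest: 4
  payment: 2
  withdrawal: 2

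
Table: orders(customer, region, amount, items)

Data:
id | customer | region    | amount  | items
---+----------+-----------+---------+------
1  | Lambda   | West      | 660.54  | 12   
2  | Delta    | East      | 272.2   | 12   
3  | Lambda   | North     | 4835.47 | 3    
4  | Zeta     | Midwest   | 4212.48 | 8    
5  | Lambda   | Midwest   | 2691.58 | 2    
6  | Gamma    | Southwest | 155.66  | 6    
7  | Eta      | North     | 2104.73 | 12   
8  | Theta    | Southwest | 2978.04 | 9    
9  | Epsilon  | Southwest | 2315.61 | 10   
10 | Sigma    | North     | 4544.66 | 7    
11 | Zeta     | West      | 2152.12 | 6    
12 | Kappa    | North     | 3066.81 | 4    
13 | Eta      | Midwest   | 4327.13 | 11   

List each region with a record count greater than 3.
SELECT region, COUNT(*) as cnt
FROM orders
GROUP BY region
HAVING COUNT(*) > 3

Result:
  North: 4

Note: HAVING filters groups after aggregation, WHERE filters rows before.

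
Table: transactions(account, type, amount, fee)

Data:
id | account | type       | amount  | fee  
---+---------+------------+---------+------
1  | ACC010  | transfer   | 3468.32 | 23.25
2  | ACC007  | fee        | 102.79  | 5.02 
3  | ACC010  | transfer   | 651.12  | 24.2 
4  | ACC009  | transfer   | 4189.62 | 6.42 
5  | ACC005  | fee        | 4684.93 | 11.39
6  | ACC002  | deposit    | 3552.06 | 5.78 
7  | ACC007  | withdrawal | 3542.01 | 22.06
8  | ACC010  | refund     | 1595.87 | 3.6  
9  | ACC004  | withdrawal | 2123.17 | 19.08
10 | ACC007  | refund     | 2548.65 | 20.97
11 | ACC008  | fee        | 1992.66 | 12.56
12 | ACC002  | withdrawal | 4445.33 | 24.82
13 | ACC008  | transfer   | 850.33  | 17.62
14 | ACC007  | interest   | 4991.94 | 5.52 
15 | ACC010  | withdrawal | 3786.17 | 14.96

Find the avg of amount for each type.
SELECT type, AVG(amount) as result
FROM transactions
GROUP BY type

Result:
  deposit: 3552.06
  fee: 2260.13
  interest: 4991.94
  refund: 2072.26
  transfer: 2289.85
  withdrawal: 3474.17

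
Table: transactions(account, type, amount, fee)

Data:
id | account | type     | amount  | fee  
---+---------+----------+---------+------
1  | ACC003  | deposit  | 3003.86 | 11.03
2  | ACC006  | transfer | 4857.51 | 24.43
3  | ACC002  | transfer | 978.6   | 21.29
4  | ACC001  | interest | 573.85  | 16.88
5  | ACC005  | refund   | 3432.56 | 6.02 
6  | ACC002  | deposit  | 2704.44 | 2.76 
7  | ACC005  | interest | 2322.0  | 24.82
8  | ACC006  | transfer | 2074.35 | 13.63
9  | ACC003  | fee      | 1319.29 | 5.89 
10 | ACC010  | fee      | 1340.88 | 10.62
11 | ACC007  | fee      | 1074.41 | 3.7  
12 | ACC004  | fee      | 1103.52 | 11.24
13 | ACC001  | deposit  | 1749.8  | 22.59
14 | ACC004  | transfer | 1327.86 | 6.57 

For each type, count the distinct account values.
SELECT type, COUNT(DISTINCT account)
FROM transactions
GROUP BY type

Result:
  deposit: 3 distinct
  fee: 4 distinct
  interest: 2 distinct
  refund: 1 distinct
  transfer: 3 distinct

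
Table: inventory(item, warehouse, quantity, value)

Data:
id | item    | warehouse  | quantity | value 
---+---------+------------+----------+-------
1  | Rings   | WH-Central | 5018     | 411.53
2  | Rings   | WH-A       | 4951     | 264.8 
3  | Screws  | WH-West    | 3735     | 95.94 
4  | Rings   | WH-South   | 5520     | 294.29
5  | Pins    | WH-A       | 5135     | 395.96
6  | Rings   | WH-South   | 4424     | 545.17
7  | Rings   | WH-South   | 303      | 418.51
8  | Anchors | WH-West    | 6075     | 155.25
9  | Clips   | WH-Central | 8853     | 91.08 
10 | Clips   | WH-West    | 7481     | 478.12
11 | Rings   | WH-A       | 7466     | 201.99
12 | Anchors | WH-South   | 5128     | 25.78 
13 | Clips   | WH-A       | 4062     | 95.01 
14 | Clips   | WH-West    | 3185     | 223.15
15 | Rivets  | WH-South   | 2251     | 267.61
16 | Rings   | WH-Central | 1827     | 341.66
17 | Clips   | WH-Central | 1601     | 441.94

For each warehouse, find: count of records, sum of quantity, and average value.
SELECT warehouse,
       COUNT(*) as cnt,
       SUM(quantity) as total_quantity,
       AVG(value) as avg_value
FROM inventory
GROUP BY warehouse

Result:
  WH-A: 4 records, 21614 total quantity, 239.44 avg value
  WH-Central: 4 records, 17299 total quantity, 321.55 avg value
  WH-South: 5 records, 17626 total quantity, 310.27 avg value
  WH-West: 4 records, 20476 total quantity, 238.12 avg value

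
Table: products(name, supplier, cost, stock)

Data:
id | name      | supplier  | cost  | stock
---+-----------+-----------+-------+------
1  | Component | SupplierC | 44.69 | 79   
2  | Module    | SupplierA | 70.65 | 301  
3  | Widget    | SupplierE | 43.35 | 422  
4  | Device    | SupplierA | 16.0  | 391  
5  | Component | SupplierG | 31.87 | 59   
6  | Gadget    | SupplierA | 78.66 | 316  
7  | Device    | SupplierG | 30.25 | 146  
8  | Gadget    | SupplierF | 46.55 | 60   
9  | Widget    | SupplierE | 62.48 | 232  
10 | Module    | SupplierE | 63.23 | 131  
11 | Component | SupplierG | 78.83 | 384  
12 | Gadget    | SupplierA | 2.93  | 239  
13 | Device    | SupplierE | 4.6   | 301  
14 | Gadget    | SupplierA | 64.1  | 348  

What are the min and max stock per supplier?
SELECT supplier, MIN(stock), MAX(stock)
FROM products
GROUP BY supplier

Result:
  SupplierA: min=239, max=391
  SupplierC: min=79, max=79
  SupplierE: min=131, max=422
  SupplierF: min=60, max=60
  SupplierG: min=59, max=384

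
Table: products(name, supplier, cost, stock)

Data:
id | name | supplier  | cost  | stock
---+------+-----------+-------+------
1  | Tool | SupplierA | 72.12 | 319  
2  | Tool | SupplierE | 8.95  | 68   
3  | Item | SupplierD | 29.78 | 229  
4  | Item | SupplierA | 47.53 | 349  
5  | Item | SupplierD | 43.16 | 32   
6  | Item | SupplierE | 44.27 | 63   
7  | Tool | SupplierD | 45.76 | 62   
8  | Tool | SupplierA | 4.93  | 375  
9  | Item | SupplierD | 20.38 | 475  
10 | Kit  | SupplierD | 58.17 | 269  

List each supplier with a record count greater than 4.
SELECT supplier, COUNT(*) as cnt
FROM products
GROUP BY supplier
HAVING COUNT(*) > 4

Result:
  SupplierD: 5

Note: HAVING filters groups after aggregation, WHERE filters rows before.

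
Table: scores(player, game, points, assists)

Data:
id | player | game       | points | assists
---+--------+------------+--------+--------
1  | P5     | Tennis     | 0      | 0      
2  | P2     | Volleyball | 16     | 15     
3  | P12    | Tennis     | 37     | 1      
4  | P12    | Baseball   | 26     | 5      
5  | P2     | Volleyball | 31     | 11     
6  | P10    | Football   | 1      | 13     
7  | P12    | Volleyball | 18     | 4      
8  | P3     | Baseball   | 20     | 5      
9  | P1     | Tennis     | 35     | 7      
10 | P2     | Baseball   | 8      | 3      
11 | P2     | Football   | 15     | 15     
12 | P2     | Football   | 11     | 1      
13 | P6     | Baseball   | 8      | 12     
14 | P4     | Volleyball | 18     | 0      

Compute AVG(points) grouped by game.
SELECT game, AVG(points) as result
FROM scores
GROUP BY game

Result:
  Baseball: 15.50
  Football: 9.00
  Tennis: 24.00
  Volleyball: 20.75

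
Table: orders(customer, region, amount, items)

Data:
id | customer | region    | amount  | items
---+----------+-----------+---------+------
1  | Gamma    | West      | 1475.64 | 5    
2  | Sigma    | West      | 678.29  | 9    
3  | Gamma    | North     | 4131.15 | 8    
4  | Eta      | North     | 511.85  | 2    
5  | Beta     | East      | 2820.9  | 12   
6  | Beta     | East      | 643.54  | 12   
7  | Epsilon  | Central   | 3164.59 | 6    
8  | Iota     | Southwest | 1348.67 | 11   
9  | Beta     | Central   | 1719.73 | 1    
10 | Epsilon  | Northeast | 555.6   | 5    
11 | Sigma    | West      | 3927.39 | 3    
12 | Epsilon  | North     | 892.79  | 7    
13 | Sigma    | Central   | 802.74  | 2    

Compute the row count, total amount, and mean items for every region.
SELECT region,
       COUNT(*) as cnt,
       SUM(amount) as total_amount,
       AVG(items) as avg_items
FROM orders
GROUP BY region

Result:
  Central: 3 records, 5687.06 total amount, 3.00 avg items
  East: 2 records, 3464.44 total amount, 12.00 avg items
  North: 3 records, 5535.79 total amount, 5.67 avg items
  Northeast: 1 records, 555.60 total amount, 5.00 avg items
  Southwest: 1 records, 1348.67 total amount, 11.00 avg items
  West: 3 records, 6081.32 total amount, 5.67 avg items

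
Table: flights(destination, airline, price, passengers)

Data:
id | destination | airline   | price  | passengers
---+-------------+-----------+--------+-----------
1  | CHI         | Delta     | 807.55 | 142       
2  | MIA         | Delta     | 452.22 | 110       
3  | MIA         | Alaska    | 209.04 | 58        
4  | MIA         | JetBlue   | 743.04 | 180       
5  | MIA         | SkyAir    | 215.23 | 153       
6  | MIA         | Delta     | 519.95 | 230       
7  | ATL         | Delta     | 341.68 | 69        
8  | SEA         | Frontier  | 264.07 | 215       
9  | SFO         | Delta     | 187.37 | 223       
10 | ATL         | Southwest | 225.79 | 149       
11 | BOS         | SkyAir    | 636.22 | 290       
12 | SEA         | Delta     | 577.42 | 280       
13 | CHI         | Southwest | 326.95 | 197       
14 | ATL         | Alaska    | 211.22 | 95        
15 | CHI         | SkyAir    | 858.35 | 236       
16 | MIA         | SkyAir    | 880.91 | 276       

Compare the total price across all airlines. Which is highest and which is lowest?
SELECT airline, SUM(price)
FROM flights
GROUP BY airline
ORDER BY SUM(price)

All groups:
  Frontier: 264.07
  Alaska: 420.26
  Southwest: 552.74
  JetBlue: 743.04
  SkyAir: 2590.71
  Delta: 2886.19

Highest: Delta (2886.19)
Lowest: Frontier (264.07)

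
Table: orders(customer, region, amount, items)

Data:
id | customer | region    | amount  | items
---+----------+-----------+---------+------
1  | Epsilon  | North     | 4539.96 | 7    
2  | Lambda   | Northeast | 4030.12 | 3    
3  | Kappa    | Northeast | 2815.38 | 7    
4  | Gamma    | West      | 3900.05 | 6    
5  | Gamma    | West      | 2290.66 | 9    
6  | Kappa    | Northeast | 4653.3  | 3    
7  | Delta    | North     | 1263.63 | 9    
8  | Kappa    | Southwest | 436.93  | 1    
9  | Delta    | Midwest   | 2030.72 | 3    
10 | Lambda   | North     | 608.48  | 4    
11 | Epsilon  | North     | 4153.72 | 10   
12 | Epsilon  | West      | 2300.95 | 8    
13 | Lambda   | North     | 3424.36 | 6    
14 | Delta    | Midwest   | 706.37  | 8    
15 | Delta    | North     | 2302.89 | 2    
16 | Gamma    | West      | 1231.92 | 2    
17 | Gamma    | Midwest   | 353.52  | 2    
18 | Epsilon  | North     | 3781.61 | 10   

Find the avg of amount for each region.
SELECT region, AVG(amount) as result
FROM orders
GROUP BY region

Result:
  Midwest: 1030.20
  North: 2867.81
  Northeast: 3832.93
  Southwest: 436.93
  West: 2430.90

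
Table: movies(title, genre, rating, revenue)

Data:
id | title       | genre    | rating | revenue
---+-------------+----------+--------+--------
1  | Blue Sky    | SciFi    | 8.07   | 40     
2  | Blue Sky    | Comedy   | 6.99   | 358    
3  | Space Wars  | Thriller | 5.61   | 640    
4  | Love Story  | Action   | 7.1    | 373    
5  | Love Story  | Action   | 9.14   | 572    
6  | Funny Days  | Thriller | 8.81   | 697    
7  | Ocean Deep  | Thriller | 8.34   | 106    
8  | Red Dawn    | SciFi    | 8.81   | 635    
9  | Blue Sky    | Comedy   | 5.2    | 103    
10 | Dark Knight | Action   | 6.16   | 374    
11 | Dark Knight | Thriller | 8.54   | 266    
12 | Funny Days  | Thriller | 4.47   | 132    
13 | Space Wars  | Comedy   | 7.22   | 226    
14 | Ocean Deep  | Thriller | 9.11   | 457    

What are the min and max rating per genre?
SELECT genre, MIN(rating), MAX(rating)
FROM movies
GROUP BY genre

Result:
  Action: min=6.16, max=9.14
  Comedy: min=5.20, max=7.22
  SciFi: min=8.07, max=8.81
  Thriller: min=4.47, max=9.11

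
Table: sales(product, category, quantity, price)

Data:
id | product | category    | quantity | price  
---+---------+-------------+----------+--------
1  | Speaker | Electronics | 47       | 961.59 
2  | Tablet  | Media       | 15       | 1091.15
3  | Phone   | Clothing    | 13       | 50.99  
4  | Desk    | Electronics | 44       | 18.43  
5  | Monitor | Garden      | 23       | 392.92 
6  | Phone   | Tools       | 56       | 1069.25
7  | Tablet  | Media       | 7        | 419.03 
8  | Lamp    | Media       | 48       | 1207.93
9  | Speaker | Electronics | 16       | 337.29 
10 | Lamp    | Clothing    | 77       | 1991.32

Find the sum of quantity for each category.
SELECT category, SUM(quantity) as result
FROM sales
GROUP BY category

Result:
  Clothing: 90
  Electronics: 107
  Garden: 23
  Media: 70
  Tools: 56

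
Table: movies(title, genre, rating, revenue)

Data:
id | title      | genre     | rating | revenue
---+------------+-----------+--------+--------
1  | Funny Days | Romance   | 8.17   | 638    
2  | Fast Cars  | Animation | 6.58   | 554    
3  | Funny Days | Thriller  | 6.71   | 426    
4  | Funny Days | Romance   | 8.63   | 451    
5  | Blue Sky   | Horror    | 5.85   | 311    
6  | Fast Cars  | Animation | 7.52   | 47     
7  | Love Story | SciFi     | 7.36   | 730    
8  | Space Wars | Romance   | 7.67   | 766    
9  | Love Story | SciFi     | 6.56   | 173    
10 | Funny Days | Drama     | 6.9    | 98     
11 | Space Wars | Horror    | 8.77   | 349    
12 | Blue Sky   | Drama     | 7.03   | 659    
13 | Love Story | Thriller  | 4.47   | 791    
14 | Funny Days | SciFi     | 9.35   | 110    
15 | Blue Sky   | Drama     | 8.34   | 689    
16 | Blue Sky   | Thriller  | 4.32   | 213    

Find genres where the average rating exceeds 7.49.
SELECT genre, AVG(rating)
FROM movies
GROUP BY genre
HAVING AVG(rating) > 7.49

Result:
  Romance: avg=8.16
  SciFi: avg=7.76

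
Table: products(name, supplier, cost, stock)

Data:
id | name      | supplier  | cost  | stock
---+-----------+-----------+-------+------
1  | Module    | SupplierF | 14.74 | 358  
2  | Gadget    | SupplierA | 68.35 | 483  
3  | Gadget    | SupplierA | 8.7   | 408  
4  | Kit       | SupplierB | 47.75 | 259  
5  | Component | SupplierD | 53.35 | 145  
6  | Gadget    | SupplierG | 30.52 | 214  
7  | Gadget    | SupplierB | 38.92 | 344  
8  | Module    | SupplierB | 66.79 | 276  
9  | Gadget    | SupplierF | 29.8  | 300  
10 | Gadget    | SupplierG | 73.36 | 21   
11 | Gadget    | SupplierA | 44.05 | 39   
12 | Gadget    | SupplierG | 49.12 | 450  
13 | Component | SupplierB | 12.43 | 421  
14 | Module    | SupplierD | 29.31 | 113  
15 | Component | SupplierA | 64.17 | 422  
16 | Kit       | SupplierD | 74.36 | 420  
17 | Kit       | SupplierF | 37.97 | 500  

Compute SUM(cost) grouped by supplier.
SELECT supplier, SUM(cost) as result
FROM products
GROUP BY supplier

Result:
  SupplierA: 185.27
  SupplierB: 165.89
  SupplierD: 157.02
  SupplierF: 82.51
  SupplierG: 153.00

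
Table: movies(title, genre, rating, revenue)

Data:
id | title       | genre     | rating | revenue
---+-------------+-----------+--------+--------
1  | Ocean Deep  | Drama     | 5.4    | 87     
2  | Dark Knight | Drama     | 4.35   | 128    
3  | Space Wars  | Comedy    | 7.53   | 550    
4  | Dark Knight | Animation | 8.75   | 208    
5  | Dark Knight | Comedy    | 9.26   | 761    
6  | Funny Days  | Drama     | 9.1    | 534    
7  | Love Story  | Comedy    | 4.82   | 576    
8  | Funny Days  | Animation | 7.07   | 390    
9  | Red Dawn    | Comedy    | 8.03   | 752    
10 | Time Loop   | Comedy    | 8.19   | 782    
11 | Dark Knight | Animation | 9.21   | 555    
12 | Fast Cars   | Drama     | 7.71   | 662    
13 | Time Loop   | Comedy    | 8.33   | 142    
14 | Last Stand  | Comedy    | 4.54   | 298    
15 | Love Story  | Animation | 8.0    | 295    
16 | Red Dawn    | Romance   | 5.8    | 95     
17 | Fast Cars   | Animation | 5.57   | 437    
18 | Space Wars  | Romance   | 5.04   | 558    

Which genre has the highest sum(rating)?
SELECT genre, SUM(rating) as val
FROM movies
GROUP BY genre
ORDER BY val DESC
LIMIT 1

Result: Comedy with sum(rating) = 50.70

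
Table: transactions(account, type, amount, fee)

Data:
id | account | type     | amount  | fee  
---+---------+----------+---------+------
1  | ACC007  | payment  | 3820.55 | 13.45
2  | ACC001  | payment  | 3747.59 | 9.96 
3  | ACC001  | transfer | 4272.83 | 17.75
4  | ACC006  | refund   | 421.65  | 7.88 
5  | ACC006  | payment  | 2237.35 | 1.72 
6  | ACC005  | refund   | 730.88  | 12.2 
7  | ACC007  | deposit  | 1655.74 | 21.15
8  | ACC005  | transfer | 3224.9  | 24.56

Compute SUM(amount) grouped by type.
SELECT type, SUM(amount) as result
FROM transactions
GROUP BY type

Result:
  deposit: 1655.74
  payment: 9805.49
  refund: 1152.53
  transfer: 7497.73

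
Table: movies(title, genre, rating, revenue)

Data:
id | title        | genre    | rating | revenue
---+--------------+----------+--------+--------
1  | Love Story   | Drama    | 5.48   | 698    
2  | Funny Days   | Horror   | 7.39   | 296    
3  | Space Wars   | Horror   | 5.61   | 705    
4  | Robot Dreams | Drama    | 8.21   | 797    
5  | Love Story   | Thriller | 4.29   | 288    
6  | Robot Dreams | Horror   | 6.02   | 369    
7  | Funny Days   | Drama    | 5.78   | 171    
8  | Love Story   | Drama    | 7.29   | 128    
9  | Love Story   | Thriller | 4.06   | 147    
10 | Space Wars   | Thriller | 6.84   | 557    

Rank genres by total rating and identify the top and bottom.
SELECT genre, SUM(rating)
FROM movies
GROUP BY genre
ORDER BY SUM(rating)

All groups:
  Thriller: 15.19
  Horror: 19.02
  Drama: 26.76

Highest: Drama (26.76)
Lowest: Thriller (15.19)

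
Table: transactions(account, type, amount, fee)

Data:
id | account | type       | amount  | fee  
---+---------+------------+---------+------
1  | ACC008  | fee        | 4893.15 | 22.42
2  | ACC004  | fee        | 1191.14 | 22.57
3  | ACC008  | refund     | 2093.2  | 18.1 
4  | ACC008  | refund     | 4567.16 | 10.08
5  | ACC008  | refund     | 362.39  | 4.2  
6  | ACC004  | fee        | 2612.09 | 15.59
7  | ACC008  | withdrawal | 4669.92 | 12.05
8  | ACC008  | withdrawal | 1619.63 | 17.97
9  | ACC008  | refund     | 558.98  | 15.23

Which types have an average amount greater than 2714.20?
SELECT type, AVG(amount)
FROM transactions
GROUP BY type
HAVING AVG(amount) > 2714.20

Result:
  fee: avg=2898.79
  withdrawal: avg=3144.78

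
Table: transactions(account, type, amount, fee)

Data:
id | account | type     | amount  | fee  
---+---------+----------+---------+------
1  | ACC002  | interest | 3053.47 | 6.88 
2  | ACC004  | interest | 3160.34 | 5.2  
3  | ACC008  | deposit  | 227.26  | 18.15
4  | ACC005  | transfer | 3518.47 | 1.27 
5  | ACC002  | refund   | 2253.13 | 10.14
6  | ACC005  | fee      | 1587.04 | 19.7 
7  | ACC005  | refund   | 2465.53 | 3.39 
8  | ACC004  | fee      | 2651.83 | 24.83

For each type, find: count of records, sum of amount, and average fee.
SELECT type,
       COUNT(*) as cnt,
       SUM(amount) as total_amount,
       AVG(fee) as avg_fee
FROM transactions
GROUP BY type

Result:
  deposit: 1 records, 227.26 total amount, 18.15 avg fee
  fee: 2 records, 4238.87 total amount, 22.27 avg fee
  interest: 2 records, 6213.81 total amount, 6.04 avg fee
  refund: 2 records, 4718.66 total amount, 6.77 avg fee
  transfer: 1 records, 3518.47 total amount, 1.27 avg fee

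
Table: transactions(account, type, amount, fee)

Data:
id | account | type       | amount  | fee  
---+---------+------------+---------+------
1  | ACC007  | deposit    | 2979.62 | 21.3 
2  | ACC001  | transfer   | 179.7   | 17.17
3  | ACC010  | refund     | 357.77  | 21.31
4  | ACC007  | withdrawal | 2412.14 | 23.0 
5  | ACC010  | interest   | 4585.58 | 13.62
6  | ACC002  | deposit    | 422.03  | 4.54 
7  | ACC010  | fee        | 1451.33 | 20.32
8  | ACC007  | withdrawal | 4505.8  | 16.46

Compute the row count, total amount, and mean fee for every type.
SELECT type,
       COUNT(*) as cnt,
       SUM(amount) as total_amount,
       AVG(fee) as avg_fee
FROM transactions
GROUP BY type

Result:
  deposit: 2 records, 3401.65 total amount, 12.92 avg fee
  fee: 1 records, 1451.33 total amount, 20.32 avg fee
  interest: 1 records, 4585.58 total amount, 13.62 avg fee
  refund: 1 records, 357.77 total amount, 21.31 avg fee
  transfer: 1 records, 179.70 total amount, 17.17 avg fee
  withdrawal: 2 records, 6917.94 total amount, 19.73 avg fee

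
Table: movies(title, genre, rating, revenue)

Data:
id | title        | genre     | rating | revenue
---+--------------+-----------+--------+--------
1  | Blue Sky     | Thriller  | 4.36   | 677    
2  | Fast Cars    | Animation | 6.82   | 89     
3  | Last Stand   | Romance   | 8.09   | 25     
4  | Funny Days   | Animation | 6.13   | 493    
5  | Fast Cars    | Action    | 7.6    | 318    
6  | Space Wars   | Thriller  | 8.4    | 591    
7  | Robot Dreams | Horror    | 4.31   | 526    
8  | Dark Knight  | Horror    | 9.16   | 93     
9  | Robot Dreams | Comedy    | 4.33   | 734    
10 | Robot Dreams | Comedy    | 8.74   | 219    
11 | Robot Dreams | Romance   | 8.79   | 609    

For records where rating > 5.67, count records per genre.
SELECT genre, COUNT(*)
FROM movies
WHERE rating > 5.67
GROUP BY genre

Note: WHERE filters rows before grouping.

Result:
  Action: 1
  Animation: 2
  Comedy: 1
  Horror: 1
  Romance: 2
  Thriller: 1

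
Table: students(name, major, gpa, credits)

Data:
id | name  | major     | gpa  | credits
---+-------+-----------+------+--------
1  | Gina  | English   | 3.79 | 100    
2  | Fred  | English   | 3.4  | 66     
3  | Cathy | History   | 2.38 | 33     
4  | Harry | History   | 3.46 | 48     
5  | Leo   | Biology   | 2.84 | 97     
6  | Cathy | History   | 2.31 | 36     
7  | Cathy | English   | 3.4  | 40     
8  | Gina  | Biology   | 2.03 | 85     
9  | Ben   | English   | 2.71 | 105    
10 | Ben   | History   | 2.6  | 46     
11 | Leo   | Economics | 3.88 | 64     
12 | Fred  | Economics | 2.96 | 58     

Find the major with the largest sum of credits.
SELECT major, SUM(credits) as val
FROM students
GROUP BY major
ORDER BY val DESC
LIMIT 1

Result: English with sum(credits) = 311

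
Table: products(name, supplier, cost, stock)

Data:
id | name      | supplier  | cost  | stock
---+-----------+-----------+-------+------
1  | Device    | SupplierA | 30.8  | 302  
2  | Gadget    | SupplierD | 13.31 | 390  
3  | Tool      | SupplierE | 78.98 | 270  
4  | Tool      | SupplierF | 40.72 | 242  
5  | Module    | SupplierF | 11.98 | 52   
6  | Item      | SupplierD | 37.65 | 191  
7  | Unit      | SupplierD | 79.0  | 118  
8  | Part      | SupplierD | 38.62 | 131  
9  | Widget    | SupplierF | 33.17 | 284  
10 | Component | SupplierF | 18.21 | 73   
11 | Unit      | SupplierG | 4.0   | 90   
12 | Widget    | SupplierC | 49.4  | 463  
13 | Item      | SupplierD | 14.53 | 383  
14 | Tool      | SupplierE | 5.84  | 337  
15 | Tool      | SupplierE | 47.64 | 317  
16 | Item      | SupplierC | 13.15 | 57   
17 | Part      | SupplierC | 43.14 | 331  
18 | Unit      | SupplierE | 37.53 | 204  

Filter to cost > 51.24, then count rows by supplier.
SELECT supplier, COUNT(*)
FROM products
WHERE cost > 51.24
GROUP BY supplier

Note: WHERE filters rows before grouping.

Result:
  SupplierD: 1
  SupplierE: 1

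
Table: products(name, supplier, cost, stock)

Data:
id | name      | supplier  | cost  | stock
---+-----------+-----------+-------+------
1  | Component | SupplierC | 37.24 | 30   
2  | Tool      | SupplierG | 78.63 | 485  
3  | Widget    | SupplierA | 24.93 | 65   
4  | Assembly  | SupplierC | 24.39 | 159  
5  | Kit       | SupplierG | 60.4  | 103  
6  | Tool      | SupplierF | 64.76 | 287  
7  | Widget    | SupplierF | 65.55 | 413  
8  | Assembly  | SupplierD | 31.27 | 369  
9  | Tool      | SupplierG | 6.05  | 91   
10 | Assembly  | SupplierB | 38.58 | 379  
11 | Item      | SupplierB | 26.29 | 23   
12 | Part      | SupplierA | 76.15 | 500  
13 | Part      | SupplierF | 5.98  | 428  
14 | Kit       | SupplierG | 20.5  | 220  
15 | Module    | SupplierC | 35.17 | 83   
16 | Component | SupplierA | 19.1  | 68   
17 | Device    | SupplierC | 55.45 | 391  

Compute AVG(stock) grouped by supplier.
SELECT supplier, AVG(stock) as result
FROM products
GROUP BY supplier

Result:
  SupplierA: 211.00
  SupplierB: 201.00
  SupplierC: 165.75
  SupplierD: 369.00
  SupplierF: 376.00
  SupplierG: 224.75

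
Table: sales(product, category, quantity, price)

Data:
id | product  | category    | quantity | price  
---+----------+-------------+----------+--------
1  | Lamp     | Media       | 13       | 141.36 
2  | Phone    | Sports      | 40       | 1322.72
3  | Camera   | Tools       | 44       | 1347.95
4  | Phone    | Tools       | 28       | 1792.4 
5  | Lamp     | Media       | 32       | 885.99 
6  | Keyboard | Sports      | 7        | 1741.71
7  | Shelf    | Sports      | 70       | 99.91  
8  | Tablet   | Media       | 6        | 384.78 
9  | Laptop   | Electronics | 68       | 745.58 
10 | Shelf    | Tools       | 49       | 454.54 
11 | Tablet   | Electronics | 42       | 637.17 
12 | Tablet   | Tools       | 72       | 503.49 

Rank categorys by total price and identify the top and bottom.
SELECT category, SUM(price)
FROM sales
GROUP BY category
ORDER BY SUM(price)

All groups:
  Electronics: 1382.75
  Media: 1412.13
  Sports: 3164.34
  Tools: 4098.38

Highest: Tools (4098.38)
Lowest: Electronics (1382.75)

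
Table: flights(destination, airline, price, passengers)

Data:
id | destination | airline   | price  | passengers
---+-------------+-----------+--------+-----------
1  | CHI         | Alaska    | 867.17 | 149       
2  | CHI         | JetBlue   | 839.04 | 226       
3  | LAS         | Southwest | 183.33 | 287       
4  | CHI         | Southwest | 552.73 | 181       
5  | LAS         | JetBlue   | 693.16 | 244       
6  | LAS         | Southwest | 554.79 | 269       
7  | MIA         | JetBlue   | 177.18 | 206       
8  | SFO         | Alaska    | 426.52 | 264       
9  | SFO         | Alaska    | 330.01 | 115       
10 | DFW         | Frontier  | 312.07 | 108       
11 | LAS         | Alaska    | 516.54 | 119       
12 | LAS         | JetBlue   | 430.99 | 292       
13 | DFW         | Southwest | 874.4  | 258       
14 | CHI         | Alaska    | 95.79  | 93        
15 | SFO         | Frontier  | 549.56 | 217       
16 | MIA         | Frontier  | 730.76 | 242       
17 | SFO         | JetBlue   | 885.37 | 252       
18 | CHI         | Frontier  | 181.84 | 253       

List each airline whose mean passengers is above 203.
SELECT airline, AVG(passengers)
FROM flights
GROUP BY airline
HAVING AVG(passengers) > 203

Result:
  Frontier: avg=205.00
  JetBlue: avg=244.00
  Southwest: avg=248.75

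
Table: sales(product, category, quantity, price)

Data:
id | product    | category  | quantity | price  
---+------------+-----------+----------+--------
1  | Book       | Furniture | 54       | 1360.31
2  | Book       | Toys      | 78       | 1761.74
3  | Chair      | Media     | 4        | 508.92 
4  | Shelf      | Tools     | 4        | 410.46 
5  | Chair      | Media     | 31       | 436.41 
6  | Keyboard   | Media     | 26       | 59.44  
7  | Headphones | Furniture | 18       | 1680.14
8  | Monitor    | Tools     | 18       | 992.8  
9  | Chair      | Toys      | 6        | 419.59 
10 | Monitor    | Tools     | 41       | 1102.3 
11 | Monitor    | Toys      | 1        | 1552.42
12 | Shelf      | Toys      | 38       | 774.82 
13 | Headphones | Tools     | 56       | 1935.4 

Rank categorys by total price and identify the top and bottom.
SELECT category, SUM(price)
FROM sales
GROUP BY category
ORDER BY SUM(price)

All groups:
  Media: 1004.77
  Furniture: 3040.45
  Tools: 4440.96
  Toys: 4508.57

Highest: Toys (4508.57)
Lowest: Media (1004.77)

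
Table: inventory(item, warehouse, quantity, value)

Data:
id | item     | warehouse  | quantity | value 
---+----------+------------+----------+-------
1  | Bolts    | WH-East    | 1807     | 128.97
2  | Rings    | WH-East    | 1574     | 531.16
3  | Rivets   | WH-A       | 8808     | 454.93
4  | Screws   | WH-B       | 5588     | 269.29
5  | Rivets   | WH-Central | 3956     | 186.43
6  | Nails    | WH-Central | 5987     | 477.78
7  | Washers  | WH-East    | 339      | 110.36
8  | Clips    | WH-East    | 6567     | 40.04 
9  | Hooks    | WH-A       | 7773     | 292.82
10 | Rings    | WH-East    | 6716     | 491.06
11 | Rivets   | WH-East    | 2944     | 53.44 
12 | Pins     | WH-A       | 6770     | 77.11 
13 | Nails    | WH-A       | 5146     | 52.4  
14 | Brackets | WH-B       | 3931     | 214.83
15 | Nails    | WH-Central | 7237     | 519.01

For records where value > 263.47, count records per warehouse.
SELECT warehouse, COUNT(*)
FROM inventory
WHERE value > 263.47
GROUP BY warehouse

Note: WHERE filters rows before grouping.

Result:
  WH-A: 2
  WH-B: 1
  WH-Central: 2
  WH-East: 2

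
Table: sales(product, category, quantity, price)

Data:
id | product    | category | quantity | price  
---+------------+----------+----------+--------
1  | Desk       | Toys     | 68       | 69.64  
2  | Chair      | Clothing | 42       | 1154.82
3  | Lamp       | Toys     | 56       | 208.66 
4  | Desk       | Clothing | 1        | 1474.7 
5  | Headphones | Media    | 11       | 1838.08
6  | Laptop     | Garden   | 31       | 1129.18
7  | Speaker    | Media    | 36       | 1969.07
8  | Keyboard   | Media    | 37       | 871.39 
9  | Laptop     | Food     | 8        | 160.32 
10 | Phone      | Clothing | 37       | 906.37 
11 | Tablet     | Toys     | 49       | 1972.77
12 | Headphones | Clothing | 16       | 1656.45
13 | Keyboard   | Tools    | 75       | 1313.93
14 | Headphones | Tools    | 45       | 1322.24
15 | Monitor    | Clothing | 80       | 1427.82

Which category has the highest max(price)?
SELECT category, MAX(price) as val
FROM sales
GROUP BY category
ORDER BY val DESC
LIMIT 1

Result: Toys with max(price) = 1972.77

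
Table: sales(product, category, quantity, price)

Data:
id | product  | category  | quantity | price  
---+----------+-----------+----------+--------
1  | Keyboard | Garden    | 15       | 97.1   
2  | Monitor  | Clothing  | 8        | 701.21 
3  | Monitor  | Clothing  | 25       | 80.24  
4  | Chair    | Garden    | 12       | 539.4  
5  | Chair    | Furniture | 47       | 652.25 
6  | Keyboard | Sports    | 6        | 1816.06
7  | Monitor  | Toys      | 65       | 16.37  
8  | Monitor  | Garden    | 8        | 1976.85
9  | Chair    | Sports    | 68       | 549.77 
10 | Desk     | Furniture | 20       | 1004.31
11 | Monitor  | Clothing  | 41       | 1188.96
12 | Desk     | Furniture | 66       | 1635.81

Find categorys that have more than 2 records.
SELECT category, COUNT(*) as cnt
FROM sales
GROUP BY category
HAVING COUNT(*) > 2

Result:
  Clothing: 3
  Furniture: 3
  Garden: 3

Note: HAVING filters groups after aggregation, WHERE filters rows before.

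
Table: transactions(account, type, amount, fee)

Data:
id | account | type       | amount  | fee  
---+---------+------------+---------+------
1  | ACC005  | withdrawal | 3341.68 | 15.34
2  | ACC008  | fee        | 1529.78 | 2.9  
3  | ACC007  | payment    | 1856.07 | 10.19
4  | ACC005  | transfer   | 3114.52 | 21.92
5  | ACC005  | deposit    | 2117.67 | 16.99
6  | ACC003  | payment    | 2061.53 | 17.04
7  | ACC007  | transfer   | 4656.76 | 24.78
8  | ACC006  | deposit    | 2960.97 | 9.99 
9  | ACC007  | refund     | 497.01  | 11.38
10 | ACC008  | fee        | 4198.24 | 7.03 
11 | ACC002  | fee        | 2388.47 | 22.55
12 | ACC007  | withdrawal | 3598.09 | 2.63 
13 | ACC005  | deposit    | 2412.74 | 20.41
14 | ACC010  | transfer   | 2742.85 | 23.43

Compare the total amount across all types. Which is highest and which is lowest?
SELECT type, SUM(amount)
FROM transactions
GROUP BY type
ORDER BY SUM(amount)

All groups:
  refund: 497.01
  payment: 3917.60
  withdrawal: 6939.77
  deposit: 7491.38
  fee: 8116.49
  transfer: 10514.13

Highest: transfer (10514.13)
Lowest: refund (497.01)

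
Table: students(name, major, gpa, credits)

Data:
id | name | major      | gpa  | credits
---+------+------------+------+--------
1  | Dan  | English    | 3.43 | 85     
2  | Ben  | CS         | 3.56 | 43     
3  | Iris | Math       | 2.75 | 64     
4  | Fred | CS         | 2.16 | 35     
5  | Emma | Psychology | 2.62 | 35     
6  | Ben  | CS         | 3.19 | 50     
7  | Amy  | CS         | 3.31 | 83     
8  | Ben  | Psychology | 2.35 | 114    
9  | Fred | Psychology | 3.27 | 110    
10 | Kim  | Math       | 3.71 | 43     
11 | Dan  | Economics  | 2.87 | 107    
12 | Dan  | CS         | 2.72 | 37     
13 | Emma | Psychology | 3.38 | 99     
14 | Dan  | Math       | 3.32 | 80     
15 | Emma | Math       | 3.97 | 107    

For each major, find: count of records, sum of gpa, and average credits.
SELECT major,
       COUNT(*) as cnt,
       SUM(gpa) as total_gpa,
       AVG(credits) as avg_credits
FROM students
GROUP BY major

Result:
  CS: 5 records, 14.94 total gpa, 49.60 avg credits
  Economics: 1 records, 2.87 total gpa, 107.00 avg credits
  English: 1 records, 3.43 total gpa, 85.00 avg credits
  Math: 4 records, 13.75 total gpa, 73.50 avg credits
  Psychology: 4 records, 11.62 total gpa, 89.50 avg credits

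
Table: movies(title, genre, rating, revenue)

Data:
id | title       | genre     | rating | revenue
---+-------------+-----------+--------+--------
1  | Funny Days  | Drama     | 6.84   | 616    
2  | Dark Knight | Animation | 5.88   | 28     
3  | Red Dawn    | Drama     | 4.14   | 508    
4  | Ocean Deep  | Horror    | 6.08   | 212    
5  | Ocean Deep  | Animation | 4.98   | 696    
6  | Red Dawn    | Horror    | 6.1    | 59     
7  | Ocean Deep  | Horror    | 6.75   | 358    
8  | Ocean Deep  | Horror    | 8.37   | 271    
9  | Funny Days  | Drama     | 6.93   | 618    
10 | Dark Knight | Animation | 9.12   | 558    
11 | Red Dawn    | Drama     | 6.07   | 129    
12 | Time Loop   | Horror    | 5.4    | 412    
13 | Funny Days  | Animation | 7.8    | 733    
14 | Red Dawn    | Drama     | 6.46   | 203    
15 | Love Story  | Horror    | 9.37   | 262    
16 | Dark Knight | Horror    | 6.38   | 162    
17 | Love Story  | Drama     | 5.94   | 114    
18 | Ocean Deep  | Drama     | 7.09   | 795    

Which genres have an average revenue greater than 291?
SELECT genre, AVG(revenue)
FROM movies
GROUP BY genre
HAVING AVG(revenue) > 291

Result:
  Animation: avg=503.75
  Drama: avg=426.14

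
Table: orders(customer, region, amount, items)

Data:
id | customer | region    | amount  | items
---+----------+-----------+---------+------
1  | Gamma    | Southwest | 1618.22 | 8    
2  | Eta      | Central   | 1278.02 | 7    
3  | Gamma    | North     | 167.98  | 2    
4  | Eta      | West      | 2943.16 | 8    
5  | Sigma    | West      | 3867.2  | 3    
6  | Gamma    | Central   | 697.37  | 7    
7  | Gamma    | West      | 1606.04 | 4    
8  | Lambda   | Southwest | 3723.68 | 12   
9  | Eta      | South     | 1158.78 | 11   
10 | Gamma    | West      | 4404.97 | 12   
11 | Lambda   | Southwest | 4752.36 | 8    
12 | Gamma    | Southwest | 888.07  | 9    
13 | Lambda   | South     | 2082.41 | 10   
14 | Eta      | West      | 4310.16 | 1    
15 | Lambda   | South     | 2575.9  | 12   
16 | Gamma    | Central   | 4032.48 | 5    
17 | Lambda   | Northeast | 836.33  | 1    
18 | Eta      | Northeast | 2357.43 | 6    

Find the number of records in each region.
SELECT region, COUNT(*) as count
FROM orders
GROUP BY region

Result:
  Central: 3
  North: 1
  Northeast: 2
  South: 3
  Southwest: 4
  West: 5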